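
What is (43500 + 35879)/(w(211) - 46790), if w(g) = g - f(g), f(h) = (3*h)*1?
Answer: -79379/47212 ≈ -1.6813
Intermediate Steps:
f(h) = 3*h
w(g) = -2*g (w(g) = g - 3*g = -2*g)
(43500 + 35879)/(w(211) - 46790) = (43500 + 35879)/(-2*211 - 46790) = 79379/(-422 - 46790) = 79379/(-47212) = 79379*(-1/47212) = -79379/47212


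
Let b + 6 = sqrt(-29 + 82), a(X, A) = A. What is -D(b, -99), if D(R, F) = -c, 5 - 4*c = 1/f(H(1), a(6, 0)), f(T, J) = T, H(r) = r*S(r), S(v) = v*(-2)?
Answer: 11/8 ≈ 1.3750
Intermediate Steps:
S(v) = -2*v
H(r) = -2*r**2 (H(r) = r*(-2*r) = -2*r**2)
b = -6 + sqrt(53) (b = -6 + sqrt(-29 + 82) = -6 + sqrt(53) ≈ 1.2801)
c = 11/8 (c = 5/4 - 1/(4*((-2*1**2))) = 5/4 - 1/(4*((-2*1))) = 5/4 - 1/4/(-2) = 5/4 - 1/4*(-1/2) = 5/4 + 1/8 = 11/8 ≈ 1.3750)
D(R, F) = -11/8 (D(R, F) = -1*11/8 = -11/8)
-D(b, -99) = -1*(-11/8) = 11/8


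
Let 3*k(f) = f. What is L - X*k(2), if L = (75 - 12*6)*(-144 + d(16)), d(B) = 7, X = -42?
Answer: -383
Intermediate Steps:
k(f) = f/3
L = -411 (L = (75 - 12*6)*(-144 + 7) = (75 - 72)*(-137) = 3*(-137) = -411)
L - X*k(2) = -411 - (-42)*(⅓)*2 = -411 - (-42)*2/3 = -411 - 1*(-28) = -411 + 28 = -383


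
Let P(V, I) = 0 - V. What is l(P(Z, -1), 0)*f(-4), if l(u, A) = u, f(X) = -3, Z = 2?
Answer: 6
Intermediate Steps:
P(V, I) = -V
l(P(Z, -1), 0)*f(-4) = -1*2*(-3) = -2*(-3) = 6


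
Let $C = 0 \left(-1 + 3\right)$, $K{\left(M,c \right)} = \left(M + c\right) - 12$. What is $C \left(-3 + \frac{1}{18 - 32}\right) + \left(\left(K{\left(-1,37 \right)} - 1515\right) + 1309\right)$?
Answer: $-182$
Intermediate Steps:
$K{\left(M,c \right)} = -12 + M + c$
$C = 0$ ($C = 0 \cdot 2 = 0$)
$C \left(-3 + \frac{1}{18 - 32}\right) + \left(\left(K{\left(-1,37 \right)} - 1515\right) + 1309\right) = 0 \left(-3 + \frac{1}{18 - 32}\right) + \left(\left(\left(-12 - 1 + 37\right) - 1515\right) + 1309\right) = 0 \left(-3 + \frac{1}{-14}\right) + \left(\left(24 - 1515\right) + 1309\right) = 0 \left(-3 - \frac{1}{14}\right) + \left(-1491 + 1309\right) = 0 \left(- \frac{43}{14}\right) - 182 = 0 - 182 = -182$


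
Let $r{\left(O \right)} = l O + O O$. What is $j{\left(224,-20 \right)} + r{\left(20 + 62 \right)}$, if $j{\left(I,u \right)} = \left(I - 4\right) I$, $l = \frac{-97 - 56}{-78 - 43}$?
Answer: $\frac{6789030}{121} \approx 56108.0$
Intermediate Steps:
$l = \frac{153}{121}$ ($l = - \frac{153}{-121} = \left(-153\right) \left(- \frac{1}{121}\right) = \frac{153}{121} \approx 1.2645$)
$j{\left(I,u \right)} = I \left(-4 + I\right)$ ($j{\left(I,u \right)} = \left(-4 + I\right) I = I \left(-4 + I\right)$)
$r{\left(O \right)} = O^{2} + \frac{153 O}{121}$ ($r{\left(O \right)} = \frac{153 O}{121} + O O = \frac{153 O}{121} + O^{2} = O^{2} + \frac{153 O}{121}$)
$j{\left(224,-20 \right)} + r{\left(20 + 62 \right)} = 224 \left(-4 + 224\right) + \frac{\left(20 + 62\right) \left(153 + 121 \left(20 + 62\right)\right)}{121} = 224 \cdot 220 + \frac{1}{121} \cdot 82 \left(153 + 121 \cdot 82\right) = 49280 + \frac{1}{121} \cdot 82 \left(153 + 9922\right) = 49280 + \frac{1}{121} \cdot 82 \cdot 10075 = 49280 + \frac{826150}{121} = \frac{6789030}{121}$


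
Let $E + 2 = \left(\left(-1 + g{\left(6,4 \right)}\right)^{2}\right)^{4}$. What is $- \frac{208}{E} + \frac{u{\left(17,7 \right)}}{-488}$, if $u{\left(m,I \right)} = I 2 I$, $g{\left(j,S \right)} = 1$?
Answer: $\frac{25327}{244} \approx 103.8$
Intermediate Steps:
$u{\left(m,I \right)} = 2 I^{2}$ ($u{\left(m,I \right)} = 2 I I = 2 I^{2}$)
$E = -2$ ($E = -2 + \left(\left(-1 + 1\right)^{2}\right)^{4} = -2 + \left(0^{2}\right)^{4} = -2 + 0^{4} = -2 + 0 = -2$)
$- \frac{208}{E} + \frac{u{\left(17,7 \right)}}{-488} = - \frac{208}{-2} + \frac{2 \cdot 7^{2}}{-488} = \left(-208\right) \left(- \frac{1}{2}\right) + 2 \cdot 49 \left(- \frac{1}{488}\right) = 104 + 98 \left(- \frac{1}{488}\right) = 104 - \frac{49}{244} = \frac{25327}{244}$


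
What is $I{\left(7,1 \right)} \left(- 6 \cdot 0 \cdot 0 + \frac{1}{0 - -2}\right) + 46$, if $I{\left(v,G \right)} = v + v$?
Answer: $53$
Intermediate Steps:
$I{\left(v,G \right)} = 2 v$
$I{\left(7,1 \right)} \left(- 6 \cdot 0 \cdot 0 + \frac{1}{0 - -2}\right) + 46 = 2 \cdot 7 \left(- 6 \cdot 0 \cdot 0 + \frac{1}{0 - -2}\right) + 46 = 14 \left(\left(-6\right) 0 + \frac{1}{0 + \left(-2 + 4\right)}\right) + 46 = 14 \left(0 + \frac{1}{0 + 2}\right) + 46 = 14 \left(0 + \frac{1}{2}\right) + 46 = 14 \cdot \frac{1}{2} + 46 = 7 + 46 = 53$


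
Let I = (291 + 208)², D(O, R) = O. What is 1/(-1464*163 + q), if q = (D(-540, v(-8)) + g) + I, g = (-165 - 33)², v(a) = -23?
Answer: 1/49033 ≈ 2.0394e-5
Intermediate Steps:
g = 39204 (g = (-198)² = 39204)
I = 249001 (I = 499² = 249001)
q = 287665 (q = (-540 + 39204) + 249001 = 38664 + 249001 = 287665)
1/(-1464*163 + q) = 1/(-1464*163 + 287665) = 1/(-238632 + 287665) = 1/49033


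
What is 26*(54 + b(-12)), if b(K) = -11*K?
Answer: 4836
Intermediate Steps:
26*(54 + b(-12)) = 26*(54 - 11*(-12)) = 26*(54 + 132) = 26*186 = 4836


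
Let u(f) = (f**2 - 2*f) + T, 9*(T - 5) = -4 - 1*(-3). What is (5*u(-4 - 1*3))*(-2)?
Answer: -6110/9 ≈ -678.89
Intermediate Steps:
T = 44/9 (T = 5 + (-4 - 1*(-3))/9 = 5 + (-4 + 3)/9 = 5 + (1/9)*(-1) = 5 - 1/9 = 44/9 ≈ 4.8889)
u(f) = 44/9 + f**2 - 2*f (u(f) = (f**2 - 2*f) + 44/9 = 44/9 + f**2 - 2*f)
(5*u(-4 - 1*3))*(-2) = (5*(44/9 + (-4 - 1*3)**2 - 2*(-4 - 1*3)))*(-2) = (5*(44/9 + (-4 - 3)**2 - 2*(-4 - 3)))*(-2) = (5*(44/9 + (-7)**2 - 2*(-7)))*(-2) = (5*(44/9 + 49 + 14))*(-2) = (5*(611/9))*(-2) = (3055/9)*(-2) = -6110/9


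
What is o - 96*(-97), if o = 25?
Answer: 9337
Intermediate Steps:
o - 96*(-97) = 25 - 96*(-97) = 25 + 9312 = 9337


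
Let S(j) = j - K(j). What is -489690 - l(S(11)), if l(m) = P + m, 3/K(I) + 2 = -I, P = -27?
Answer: -6365765/13 ≈ -4.8967e+5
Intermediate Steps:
K(I) = 3/(-2 - I)
S(j) = j + 3/(2 + j) (S(j) = j - (-3)/(2 + j) = j + 3/(2 + j))
l(m) = -27 + m
-489690 - l(S(11)) = -489690 - (-27 + (3 + 11*(2 + 11))/(2 + 11)) = -489690 - (-27 + (3 + 11*13)/13) = -489690 - (-27 + (3 + 143)/13) = -489690 - (-27 + (1/13)*146) = -489690 - (-27 + 146/13) = -489690 - 1*(-205/13) = -489690 + 205/13 = -6365765/13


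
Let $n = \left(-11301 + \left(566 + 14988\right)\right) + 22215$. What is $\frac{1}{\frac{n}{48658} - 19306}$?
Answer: $- \frac{24329}{469682440} \approx -5.1799 \cdot 10^{-5}$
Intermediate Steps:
$n = 26468$ ($n = \left(-11301 + 15554\right) + 22215 = 4253 + 22215 = 26468$)
$\frac{1}{\frac{n}{48658} - 19306} = \frac{1}{\frac{26468}{48658} - 19306} = \frac{1}{26468 \cdot \frac{1}{48658} - 19306} = \frac{1}{\frac{13234}{24329} - 19306} = \frac{1}{- \frac{469682440}{24329}} = - \frac{24329}{469682440}$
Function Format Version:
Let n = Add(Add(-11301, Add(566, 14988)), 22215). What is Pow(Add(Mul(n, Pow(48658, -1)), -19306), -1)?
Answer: Rational(-24329, 469682440) ≈ -5.1799e-5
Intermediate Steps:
n = 26468 (n = Add(Add(-11301, 15554), 22215) = Add(4253, 22215) = 26468)
Pow(Add(Mul(n, Pow(48658, -1)), -19306), -1) = Pow(Add(Mul(26468, Pow(48658, -1)), -19306), -1) = Pow(Add(Mul(26468, Rational(1, 48658)), -19306), -1) = Pow(Add(Rational(13234, 24329), -19306), -1) = Pow(Rational(-469682440, 24329), -1) = Rational(-24329, 469682440)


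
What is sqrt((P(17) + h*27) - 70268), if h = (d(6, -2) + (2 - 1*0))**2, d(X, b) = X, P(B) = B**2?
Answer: I*sqrt(68251) ≈ 261.25*I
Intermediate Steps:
h = 64 (h = (6 + (2 - 1*0))**2 = (6 + (2 + 0))**2 = (6 + 2)**2 = 8**2 = 64)
sqrt((P(17) + h*27) - 70268) = sqrt((17**2 + 64*27) - 70268) = sqrt((289 + 1728) - 70268) = sqrt(2017 - 70268) = sqrt(-68251) = I*sqrt(68251)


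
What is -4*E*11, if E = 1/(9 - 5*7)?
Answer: 22/13 ≈ 1.6923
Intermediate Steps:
E = -1/26 (E = 1/(9 - 35) = 1/(-26) = -1/26 ≈ -0.038462)
-4*E*11 = -4*(-1/26)*11 = (2/13)*11 = 22/13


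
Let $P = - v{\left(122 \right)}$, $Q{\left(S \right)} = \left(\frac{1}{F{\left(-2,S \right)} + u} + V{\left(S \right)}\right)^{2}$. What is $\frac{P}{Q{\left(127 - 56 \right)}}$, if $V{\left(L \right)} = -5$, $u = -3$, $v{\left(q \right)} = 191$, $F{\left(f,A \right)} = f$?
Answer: $- \frac{4775}{676} \approx -7.0636$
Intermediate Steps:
$Q{\left(S \right)} = \frac{676}{25}$ ($Q{\left(S \right)} = \left(\frac{1}{-2 - 3} - 5\right)^{2} = \left(\frac{1}{-5} - 5\right)^{2} = \left(- \frac{1}{5} - 5\right)^{2} = \left(- \frac{26}{5}\right)^{2} = \frac{676}{25}$)
$P = -191$ ($P = \left(-1\right) 191 = -191$)
$\frac{P}{Q{\left(127 - 56 \right)}} = - \frac{191}{\frac{676}{25}} = \left(-191\right) \frac{25}{676} = - \frac{4775}{676}$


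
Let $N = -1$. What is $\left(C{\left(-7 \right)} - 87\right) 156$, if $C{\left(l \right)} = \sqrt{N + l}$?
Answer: $-13572 + 312 i \sqrt{2} \approx -13572.0 + 441.23 i$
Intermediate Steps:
$C{\left(l \right)} = \sqrt{-1 + l}$
$\left(C{\left(-7 \right)} - 87\right) 156 = \left(\sqrt{-1 - 7} - 87\right) 156 = \left(\sqrt{-8} - 87\right) 156 = \left(2 i \sqrt{2} - 87\right) 156 = \left(-87 + 2 i \sqrt{2}\right) 156 = -13572 + 312 i \sqrt{2}$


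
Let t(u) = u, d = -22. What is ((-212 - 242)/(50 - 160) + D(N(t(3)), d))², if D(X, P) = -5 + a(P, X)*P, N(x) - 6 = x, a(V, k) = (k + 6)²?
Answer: 74146200804/3025 ≈ 2.4511e+7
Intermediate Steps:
a(V, k) = (6 + k)²
N(x) = 6 + x
D(X, P) = -5 + P*(6 + X)² (D(X, P) = -5 + (6 + X)²*P = -5 + P*(6 + X)²)
((-212 - 242)/(50 - 160) + D(N(t(3)), d))² = ((-212 - 242)/(50 - 160) + (-5 - 22*(6 + (6 + 3))²))² = (-454/(-110) + (-5 - 22*(6 + 9)²))² = (-454*(-1/110) + (-5 - 22*15²))² = (227/55 + (-5 - 22*225))² = (227/55 + (-5 - 4950))² = (227/55 - 4955)² = (-272298/55)² = 74146200804/3025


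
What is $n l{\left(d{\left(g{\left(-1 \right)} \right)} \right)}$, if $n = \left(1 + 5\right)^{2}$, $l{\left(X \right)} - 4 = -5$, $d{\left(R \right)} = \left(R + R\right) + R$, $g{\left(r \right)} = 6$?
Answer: $-36$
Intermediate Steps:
$d{\left(R \right)} = 3 R$ ($d{\left(R \right)} = 2 R + R = 3 R$)
$l{\left(X \right)} = -1$ ($l{\left(X \right)} = 4 - 5 = -1$)
$n = 36$ ($n = 6^{2} = 36$)
$n l{\left(d{\left(g{\left(-1 \right)} \right)} \right)} = 36 \left(-1\right) = -36$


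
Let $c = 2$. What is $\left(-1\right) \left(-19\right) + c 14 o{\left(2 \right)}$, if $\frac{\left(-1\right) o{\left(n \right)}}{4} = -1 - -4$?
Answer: $-317$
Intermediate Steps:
$o{\left(n \right)} = -12$ ($o{\left(n \right)} = - 4 \left(-1 - -4\right) = - 4 \left(-1 + 4\right) = \left(-4\right) 3 = -12$)
$\left(-1\right) \left(-19\right) + c 14 o{\left(2 \right)} = \left(-1\right) \left(-19\right) + 2 \cdot 14 \left(-12\right) = 19 + 28 \left(-12\right) = 19 - 336 = -317$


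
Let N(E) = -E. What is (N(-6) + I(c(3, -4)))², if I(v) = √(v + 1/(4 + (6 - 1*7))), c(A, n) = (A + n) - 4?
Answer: (18 + I*√42)²/9 ≈ 31.333 + 25.923*I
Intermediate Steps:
c(A, n) = -4 + A + n
I(v) = √(⅓ + v) (I(v) = √(v + 1/(4 + (6 - 7))) = √(v + 1/(4 - 1)) = √(v + 1/3) = √(v + ⅓) = √(⅓ + v))
(N(-6) + I(c(3, -4)))² = (-1*(-6) + √(3 + 9*(-4 + 3 - 4))/3)² = (6 + √(3 + 9*(-5))/3)² = (6 + √(3 - 45)/3)² = (6 + √(-42)/3)² = (6 + (I*√42)/3)² = (6 + I*√42/3)²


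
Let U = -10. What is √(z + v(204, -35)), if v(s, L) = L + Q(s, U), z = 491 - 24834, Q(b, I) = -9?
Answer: I*√24387 ≈ 156.16*I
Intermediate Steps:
z = -24343
v(s, L) = -9 + L (v(s, L) = L - 9 = -9 + L)
√(z + v(204, -35)) = √(-24343 + (-9 - 35)) = √(-24343 - 44) = √(-24387) = I*√24387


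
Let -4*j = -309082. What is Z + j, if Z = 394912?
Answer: 944365/2 ≈ 4.7218e+5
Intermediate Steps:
j = 154541/2 (j = -¼*(-309082) = 154541/2 ≈ 77271.)
Z + j = 394912 + 154541/2 = 944365/2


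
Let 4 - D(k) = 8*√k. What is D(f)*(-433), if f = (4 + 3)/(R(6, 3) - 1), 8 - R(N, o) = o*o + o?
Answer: -1732 + 3464*I*√35/5 ≈ -1732.0 + 4098.7*I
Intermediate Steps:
R(N, o) = 8 - o - o² (R(N, o) = 8 - (o*o + o) = 8 - (o² + o) = 8 - (o + o²) = 8 + (-o - o²) = 8 - o - o²)
f = -7/5 (f = (4 + 3)/((8 - 1*3 - 1*3²) - 1) = 7/((8 - 3 - 1*9) - 1) = 7/((8 - 3 - 9) - 1) = 7/(-4 - 1) = 7/(-5) = 7*(-⅕) = -7/5 ≈ -1.4000)
D(k) = 4 - 8*√k
D(f)*(-433) = (4 - 8*I*√35/5)*(-433) = -1732 + 3464*I*√35/5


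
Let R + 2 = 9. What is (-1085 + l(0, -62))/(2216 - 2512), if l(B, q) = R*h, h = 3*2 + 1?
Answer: 7/2 ≈ 3.5000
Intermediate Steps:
h = 7 (h = 6 + 1 = 7)
R = 7 (R = -2 + 9 = 7)
l(B, q) = 49 (l(B, q) = 7*7 = 49)
(-1085 + l(0, -62))/(2216 - 2512) = (-1085 + 49)/(2216 - 2512) = -1036/(-296) = -1036*(-1/296) = 7/2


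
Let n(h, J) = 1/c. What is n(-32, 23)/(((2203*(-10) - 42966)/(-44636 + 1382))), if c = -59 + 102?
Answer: 21627/1397414 ≈ 0.015476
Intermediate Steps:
c = 43
n(h, J) = 1/43
n(-32, 23)/(((2203*(-10) - 42966)/(-44636 + 1382))) = 1/(43*(((2203*(-10) - 42966)/(-44636 + 1382)))) = 1/(43*(((-22030 - 42966)/(-43254)))) = 1/(43*((-64996*(-1/43254)))) = 1/(43*(32498/21627)) = (1/43)*(21627/32498) = 21627/1397414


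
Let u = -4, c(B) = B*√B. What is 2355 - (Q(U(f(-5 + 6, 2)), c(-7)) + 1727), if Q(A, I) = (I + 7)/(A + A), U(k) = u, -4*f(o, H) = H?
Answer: 5031/8 - 7*I*√7/8 ≈ 628.88 - 2.315*I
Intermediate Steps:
c(B) = B^(3/2)
f(o, H) = -H/4
U(k) = -4
Q(A, I) = (7 + I)/(2*A) (Q(A, I) = (7 + I)/((2*A)) = (7 + I)*(1/(2*A)) = (7 + I)/(2*A))
2355 - (Q(U(f(-5 + 6, 2)), c(-7)) + 1727) = 2355 - ((½)*(7 + (-7)^(3/2))/(-4) + 1727) = 2355 - ((½)*(-¼)*(7 - 7*I*√7) + 1727) = 2355 - ((-7/8 + 7*I*√7/8) + 1727) = 2355 - (13809/8 + 7*I*√7/8) = 2355 + (-13809/8 - 7*I*√7/8) = 5031/8 - 7*I*√7/8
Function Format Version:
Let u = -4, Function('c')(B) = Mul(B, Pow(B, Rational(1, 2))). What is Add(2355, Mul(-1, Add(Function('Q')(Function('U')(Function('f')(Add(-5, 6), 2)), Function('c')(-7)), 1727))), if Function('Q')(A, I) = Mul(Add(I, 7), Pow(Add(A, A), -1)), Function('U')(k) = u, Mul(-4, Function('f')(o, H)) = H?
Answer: Add(Rational(5031, 8), Mul(Rational(-7, 8), I, Pow(7, Rational(1, 2)))) ≈ Add(628.88, Mul(-2.3150, I))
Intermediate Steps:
Function('c')(B) = Pow(B, Rational(3, 2))
Function('f')(o, H) = Mul(Rational(-1, 4), H)
Function('U')(k) = -4
Function('Q')(A, I) = Mul(Rational(1, 2), Pow(A, -1), Add(7, I)) (Function('Q')(A, I) = Mul(Add(7, I), Pow(Mul(2, A), -1)) = Mul(Add(7, I), Mul(Rational(1, 2), Pow(A, -1))) = Mul(Rational(1, 2), Pow(A, -1), Add(7, I)))
Add(2355, Mul(-1, Add(Function('Q')(Function('U')(Function('f')(Add(-5, 6), 2)), Function('c')(-7)), 1727))) = Add(2355, Mul(-1, Add(Mul(Rational(1, 2), Pow(-4, -1), Add(7, Pow(-7, Rational(3, 2)))), 1727))) = Add(2355, Mul(-1, Add(Mul(Rational(1, 2), Rational(-1, 4), Add(7, Mul(-7, I, Pow(7, Rational(1, 2))))), 1727))) = Add(2355, Mul(-1, Add(Add(Rational(-7, 8), Mul(Rational(7, 8), I, Pow(7, Rational(1, 2)))), 1727))) = Add(2355, Mul(-1, Add(Rational(13809, 8), Mul(Rational(7, 8), I, Pow(7, Rational(1, 2)))))) = Add(2355, Add(Rational(-13809, 8), Mul(Rational(-7, 8), I, Pow(7, Rational(1, 2))))) = Add(Rational(5031, 8), Mul(Rational(-7, 8), I, Pow(7, Rational(1, 2))))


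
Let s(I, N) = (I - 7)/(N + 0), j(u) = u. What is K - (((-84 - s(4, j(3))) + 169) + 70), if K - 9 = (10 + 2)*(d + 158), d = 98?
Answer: 2925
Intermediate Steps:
s(I, N) = (-7 + I)/N
K = 3081 (K = 9 + (10 + 2)*(98 + 158) = 9 + 12*256 = 9 + 3072 = 3081)
K - (((-84 - s(4, j(3))) + 169) + 70) = 3081 - (((-84 - (-7 + 4)/3) + 169) + 70) = 3081 - (((-84 - (-3)/3) + 169) + 70) = 3081 - (((-84 - 1*(-1)) + 169) + 70) = 3081 - (((-84 + 1) + 169) + 70) = 3081 - ((-83 + 169) + 70) = 3081 - (86 + 70) = 3081 - 1*156 = 3081 - 156 = 2925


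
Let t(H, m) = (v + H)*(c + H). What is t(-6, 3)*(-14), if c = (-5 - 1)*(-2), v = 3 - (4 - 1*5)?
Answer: 168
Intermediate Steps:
v = 4 (v = 3 - (4 - 5) = 3 - 1*(-1) = 3 + 1 = 4)
c = 12 (c = -6*(-2) = 12)
t(H, m) = (4 + H)*(12 + H)
t(-6, 3)*(-14) = (48 + (-6)² + 16*(-6))*(-14) = (48 + 36 - 96)*(-14) = -12*(-14) = 168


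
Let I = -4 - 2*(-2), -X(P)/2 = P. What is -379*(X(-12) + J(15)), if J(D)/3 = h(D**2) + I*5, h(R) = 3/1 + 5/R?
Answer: -187984/15 ≈ -12532.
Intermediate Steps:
h(R) = 3 + 5/R (h(R) = 3*1 + 5/R = 3 + 5/R)
X(P) = -2*P
I = 0 (I = -4 + 4 = 0)
J(D) = 9 + 15/D**2 (J(D) = 3*((3 + 5/(D**2)) + 0*5) = 3*((3 + 5/D**2) + 0) = 3*(3 + 5/D**2) = 9 + 15/D**2)
-379*(X(-12) + J(15)) = -379*(-2*(-12) + (9 + 15/15**2)) = -379*(24 + (9 + 15*(1/225))) = -379*(24 + (9 + 1/15)) = -379*(24 + 136/15) = -379*496/15 = -187984/15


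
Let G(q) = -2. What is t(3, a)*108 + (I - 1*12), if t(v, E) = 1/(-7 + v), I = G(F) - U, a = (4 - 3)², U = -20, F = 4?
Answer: -21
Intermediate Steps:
a = 1 (a = 1² = 1)
I = 18 (I = -2 - 1*(-20) = -2 + 20 = 18)
t(3, a)*108 + (I - 1*12) = 108/(-7 + 3) + (18 - 1*12) = 108/(-4) + (18 - 12) = -¼*108 + 6 = -27 + 6 = -21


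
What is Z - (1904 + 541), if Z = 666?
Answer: -1779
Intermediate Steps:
Z - (1904 + 541) = 666 - (1904 + 541) = 666 - 1*2445 = 666 - 2445 = -1779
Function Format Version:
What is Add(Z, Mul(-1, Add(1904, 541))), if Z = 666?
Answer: -1779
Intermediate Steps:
Add(Z, Mul(-1, Add(1904, 541))) = Add(666, Mul(-1, Add(1904, 541))) = Add(666, Mul(-1, 2445)) = Add(666, -2445) = -1779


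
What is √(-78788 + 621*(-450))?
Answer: I*√358238 ≈ 598.53*I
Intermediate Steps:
√(-78788 + 621*(-450)) = √(-78788 - 279450) = √(-358238) = I*√358238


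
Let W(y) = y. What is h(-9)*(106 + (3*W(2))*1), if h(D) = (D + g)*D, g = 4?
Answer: 5040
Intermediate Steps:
h(D) = D*(4 + D) (h(D) = (D + 4)*D = (4 + D)*D = D*(4 + D))
h(-9)*(106 + (3*W(2))*1) = (-9*(4 - 9))*(106 + (3*2)*1) = (-9*(-5))*(106 + 6*1) = 45*(106 + 6) = 45*112 = 5040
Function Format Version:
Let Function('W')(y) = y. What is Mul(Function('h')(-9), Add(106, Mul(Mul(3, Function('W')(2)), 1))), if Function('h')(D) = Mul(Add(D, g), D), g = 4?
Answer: 5040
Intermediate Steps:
Function('h')(D) = Mul(D, Add(4, D)) (Function('h')(D) = Mul(Add(D, 4), D) = Mul(Add(4, D), D) = Mul(D, Add(4, D)))
Mul(Function('h')(-9), Add(106, Mul(Mul(3, Function('W')(2)), 1))) = Mul(Mul(-9, Add(4, -9)), Add(106, Mul(Mul(3, 2), 1))) = Mul(Mul(-9, -5), Add(106, Mul(6, 1))) = Mul(45, Add(106, 6)) = Mul(45, 112) = 5040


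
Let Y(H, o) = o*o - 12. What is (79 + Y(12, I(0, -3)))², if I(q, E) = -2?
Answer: 5041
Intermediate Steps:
Y(H, o) = -12 + o² (Y(H, o) = o² - 12 = -12 + o²)
(79 + Y(12, I(0, -3)))² = (79 + (-12 + (-2)²))² = (79 + (-12 + 4))² = (79 - 8)² = 71² = 5041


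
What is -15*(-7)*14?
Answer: 1470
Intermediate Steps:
-15*(-7)*14 = 105*14 = 1470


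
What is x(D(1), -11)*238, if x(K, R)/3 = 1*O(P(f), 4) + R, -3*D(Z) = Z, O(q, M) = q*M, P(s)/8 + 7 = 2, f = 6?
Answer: -122094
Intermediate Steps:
P(s) = -40 (P(s) = -56 + 8*2 = -56 + 16 = -40)
O(q, M) = M*q
D(Z) = -Z/3
x(K, R) = -480 + 3*R (x(K, R) = 3*(1*(4*(-40)) + R) = 3*(1*(-160) + R) = 3*(-160 + R) = -480 + 3*R)
x(D(1), -11)*238 = (-480 + 3*(-11))*238 = (-480 - 33)*238 = -513*238 = -122094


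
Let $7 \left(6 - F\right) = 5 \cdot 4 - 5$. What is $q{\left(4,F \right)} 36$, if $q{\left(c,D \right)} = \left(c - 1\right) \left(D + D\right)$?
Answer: $\frac{5832}{7} \approx 833.14$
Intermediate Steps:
$F = \frac{27}{7}$ ($F = 6 - \frac{5 \cdot 4 - 5}{7} = 6 - \frac{20 - 5}{7} = 6 - \frac{15}{7} = \frac{27}{7} \approx 3.8571$)
$q{\left(c,D \right)} = 2 D \left(-1 + c\right)$ ($q{\left(c,D \right)} = \left(-1 + c\right) 2 D = 2 D \left(-1 + c\right)$)
$q{\left(4,F \right)} 36 = 2 \cdot \frac{27}{7} \left(-1 + 4\right) 36 = 2 \cdot \frac{27}{7} \cdot 3 \cdot 36 = \frac{162}{7} \cdot 36 = \frac{5832}{7}$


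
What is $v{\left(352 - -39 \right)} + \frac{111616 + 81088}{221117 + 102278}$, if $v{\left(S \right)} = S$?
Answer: $\frac{126640149}{323395} \approx 391.6$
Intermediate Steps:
$v{\left(352 - -39 \right)} + \frac{111616 + 81088}{221117 + 102278} = \left(352 - -39\right) + \frac{111616 + 81088}{221117 + 102278} = \left(352 + 39\right) + \frac{192704}{323395} = 391 + 192704 \cdot \frac{1}{323395} = 391 + \frac{192704}{323395} = \frac{126640149}{323395}$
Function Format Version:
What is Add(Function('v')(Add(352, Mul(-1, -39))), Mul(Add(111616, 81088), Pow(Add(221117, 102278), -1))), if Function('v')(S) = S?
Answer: Rational(126640149, 323395) ≈ 391.60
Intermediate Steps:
Add(Function('v')(Add(352, Mul(-1, -39))), Mul(Add(111616, 81088), Pow(Add(221117, 102278), -1))) = Add(Add(352, Mul(-1, -39)), Mul(Add(111616, 81088), Pow(Add(221117, 102278), -1))) = Add(Add(352, 39), Mul(192704, Pow(323395, -1))) = Add(391, Mul(192704, Rational(1, 323395))) = Add(391, Rational(192704, 323395)) = Rational(126640149, 323395)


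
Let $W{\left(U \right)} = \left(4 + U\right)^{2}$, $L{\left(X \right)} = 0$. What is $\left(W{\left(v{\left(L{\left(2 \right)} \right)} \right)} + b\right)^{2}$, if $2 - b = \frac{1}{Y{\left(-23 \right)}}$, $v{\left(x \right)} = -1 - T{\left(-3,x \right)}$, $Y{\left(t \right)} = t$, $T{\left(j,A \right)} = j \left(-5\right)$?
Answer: $\frac{11282881}{529} \approx 21329.0$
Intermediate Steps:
$T{\left(j,A \right)} = - 5 j$
$v{\left(x \right)} = -16$ ($v{\left(x \right)} = -1 - \left(-5\right) \left(-3\right) = -1 - 15 = -16$)
$b = \frac{47}{23}$ ($b = 2 - \frac{1}{-23} = 2 - - \frac{1}{23} = 2 + \frac{1}{23} = \frac{47}{23} \approx 2.0435$)
$\left(W{\left(v{\left(L{\left(2 \right)} \right)} \right)} + b\right)^{2} = \left(\left(4 - 16\right)^{2} + \frac{47}{23}\right)^{2} = \left(\left(-12\right)^{2} + \frac{47}{23}\right)^{2} = \left(144 + \frac{47}{23}\right)^{2} = \left(\frac{3359}{23}\right)^{2} = \frac{11282881}{529}$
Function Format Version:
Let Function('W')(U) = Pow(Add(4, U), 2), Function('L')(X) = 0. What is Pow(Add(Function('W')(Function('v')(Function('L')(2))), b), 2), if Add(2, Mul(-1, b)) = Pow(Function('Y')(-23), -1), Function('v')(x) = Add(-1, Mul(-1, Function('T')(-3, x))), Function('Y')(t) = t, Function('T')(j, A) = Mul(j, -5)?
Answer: Rational(11282881, 529) ≈ 21329.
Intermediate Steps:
Function('T')(j, A) = Mul(-5, j)
Function('v')(x) = -16 (Function('v')(x) = Add(-1, Mul(-1, Mul(-5, -3))) = Add(-1, Mul(-1, 15)) = Add(-1, -15) = -16)
b = Rational(47, 23) (b = Add(2, Mul(-1, Pow(-23, -1))) = Add(2, Mul(-1, Rational(-1, 23))) = Add(2, Rational(1, 23)) = Rational(47, 23) ≈ 2.0435)
Pow(Add(Function('W')(Function('v')(Function('L')(2))), b), 2) = Pow(Add(Pow(Add(4, -16), 2), Rational(47, 23)), 2) = Pow(Add(Pow(-12, 2), Rational(47, 23)), 2) = Pow(Add(144, Rational(47, 23)), 2) = Pow(Rational(3359, 23), 2) = Rational(11282881, 529)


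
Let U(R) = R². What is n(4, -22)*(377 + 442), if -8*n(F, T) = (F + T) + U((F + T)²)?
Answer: -42980301/4 ≈ -1.0745e+7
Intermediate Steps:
n(F, T) = -F/8 - T/8 - (F + T)⁴/8 (n(F, T) = -((F + T) + ((F + T)²)²)/8 = -((F + T) + (F + T)⁴)/8 = -(F + T + (F + T)⁴)/8 = -F/8 - T/8 - (F + T)⁴/8)
n(4, -22)*(377 + 442) = (-⅛*4 - ⅛*(-22) - (4 - 22)⁴/8)*(377 + 442) = (-½ + 11/4 - ⅛*(-18)⁴)*819 = (-½ + 11/4 - ⅛*104976)*819 = (-½ + 11/4 - 13122)*819 = -52479/4*819 = -42980301/4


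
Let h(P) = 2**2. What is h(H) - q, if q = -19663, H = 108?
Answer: 19667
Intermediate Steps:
h(P) = 4
h(H) - q = 4 - 1*(-19663) = 4 + 19663 = 19667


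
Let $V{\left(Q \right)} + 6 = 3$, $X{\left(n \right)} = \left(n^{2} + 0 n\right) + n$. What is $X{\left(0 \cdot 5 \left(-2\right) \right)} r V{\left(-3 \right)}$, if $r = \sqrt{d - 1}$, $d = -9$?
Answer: $0$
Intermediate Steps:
$X{\left(n \right)} = n + n^{2}$ ($X{\left(n \right)} = \left(n^{2} + 0\right) + n = n^{2} + n = n + n^{2}$)
$V{\left(Q \right)} = -3$ ($V{\left(Q \right)} = -6 + 3 = -3$)
$r = i \sqrt{10}$ ($r = \sqrt{-9 - 1} = \sqrt{-10} = i \sqrt{10} \approx 3.1623 i$)
$X{\left(0 \cdot 5 \left(-2\right) \right)} r V{\left(-3 \right)} = 0 \cdot 5 \left(-2\right) \left(1 + 0 \cdot 5 \left(-2\right)\right) i \sqrt{10} \left(-3\right) = 0 \left(-2\right) \left(1 + 0 \left(-2\right)\right) i \sqrt{10} \left(-3\right) = 0 \left(1 + 0\right) i \sqrt{10} \left(-3\right) = 0 \cdot 1 i \sqrt{10} \left(-3\right) = 0 i \sqrt{10} \left(-3\right) = 0 \left(-3\right) = 0$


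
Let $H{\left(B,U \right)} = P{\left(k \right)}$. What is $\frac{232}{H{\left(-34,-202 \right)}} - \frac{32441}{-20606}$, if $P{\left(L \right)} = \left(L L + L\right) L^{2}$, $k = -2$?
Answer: $\frac{630015}{20606} \approx 30.574$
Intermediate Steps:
$P{\left(L \right)} = L^{2} \left(L + L^{2}\right)$ ($P{\left(L \right)} = \left(L^{2} + L\right) L^{2} = \left(L + L^{2}\right) L^{2} = L^{2} \left(L + L^{2}\right)$)
$H{\left(B,U \right)} = 8$ ($H{\left(B,U \right)} = \left(-2\right)^{3} \left(1 - 2\right) = \left(-8\right) \left(-1\right) = 8$)
$\frac{232}{H{\left(-34,-202 \right)}} - \frac{32441}{-20606} = \frac{232}{8} - \frac{32441}{-20606} = 232 \cdot \frac{1}{8} - - \frac{32441}{20606} = 29 + \frac{32441}{20606} = \frac{630015}{20606}$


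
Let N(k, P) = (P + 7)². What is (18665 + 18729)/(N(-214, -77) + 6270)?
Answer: 18697/5585 ≈ 3.3477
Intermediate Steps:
N(k, P) = (7 + P)²
(18665 + 18729)/(N(-214, -77) + 6270) = (18665 + 18729)/((7 - 77)² + 6270) = 37394/((-70)² + 6270) = 37394/(4900 + 6270) = 37394/11170 = 37394*(1/11170) = 18697/5585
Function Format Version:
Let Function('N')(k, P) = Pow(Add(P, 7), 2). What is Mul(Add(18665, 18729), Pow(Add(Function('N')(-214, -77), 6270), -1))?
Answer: Rational(18697, 5585) ≈ 3.3477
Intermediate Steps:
Function('N')(k, P) = Pow(Add(7, P), 2)
Mul(Add(18665, 18729), Pow(Add(Function('N')(-214, -77), 6270), -1)) = Mul(Add(18665, 18729), Pow(Add(Pow(Add(7, -77), 2), 6270), -1)) = Mul(37394, Pow(Add(Pow(-70, 2), 6270), -1)) = Mul(37394, Pow(Add(4900, 6270), -1)) = Mul(37394, Pow(11170, -1)) = Mul(37394, Rational(1, 11170)) = Rational(18697, 5585)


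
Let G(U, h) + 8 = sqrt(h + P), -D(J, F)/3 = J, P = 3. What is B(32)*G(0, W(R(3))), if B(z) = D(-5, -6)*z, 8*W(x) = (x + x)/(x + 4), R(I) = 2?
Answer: -3840 + 80*sqrt(111) ≈ -2997.1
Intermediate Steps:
W(x) = x/(4*(4 + x)) (W(x) = ((x + x)/(x + 4))/8 = ((2*x)/(4 + x))/8 = (2*x/(4 + x))/8 = x/(4*(4 + x)))
D(J, F) = -3*J
G(U, h) = -8 + sqrt(3 + h) (G(U, h) = -8 + sqrt(h + 3) = -8 + sqrt(3 + h))
B(z) = 15*z (B(z) = (-3*(-5))*z = 15*z)
B(32)*G(0, W(R(3))) = (15*32)*(-8 + sqrt(3 + (1/4)*2/(4 + 2))) = 480*(-8 + sqrt(3 + (1/4)*2/6)) = 480*(-8 + sqrt(3 + (1/4)*2*(1/6))) = 480*(-8 + sqrt(3 + 1/12)) = 480*(-8 + sqrt(37/12)) = 480*(-8 + sqrt(111)/6) = -3840 + 80*sqrt(111)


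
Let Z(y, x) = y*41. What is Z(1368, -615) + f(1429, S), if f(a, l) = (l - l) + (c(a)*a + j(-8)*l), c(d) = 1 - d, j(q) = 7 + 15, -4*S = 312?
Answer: -1986240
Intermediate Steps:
S = -78 (S = -¼*312 = -78)
j(q) = 22
Z(y, x) = 41*y
f(a, l) = 22*l + a*(1 - a) (f(a, l) = (l - l) + ((1 - a)*a + 22*l) = 0 + (a*(1 - a) + 22*l) = 0 + (22*l + a*(1 - a)) = 22*l + a*(1 - a))
Z(1368, -615) + f(1429, S) = 41*1368 + (22*(-78) - 1*1429*(-1 + 1429)) = 56088 + (-1716 - 1*1429*1428) = 56088 + (-1716 - 2040612) = 56088 - 2042328 = -1986240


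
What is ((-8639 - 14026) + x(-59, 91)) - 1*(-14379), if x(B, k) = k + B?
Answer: -8254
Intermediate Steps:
x(B, k) = B + k
((-8639 - 14026) + x(-59, 91)) - 1*(-14379) = ((-8639 - 14026) + (-59 + 91)) - 1*(-14379) = (-22665 + 32) + 14379 = -22633 + 14379 = -8254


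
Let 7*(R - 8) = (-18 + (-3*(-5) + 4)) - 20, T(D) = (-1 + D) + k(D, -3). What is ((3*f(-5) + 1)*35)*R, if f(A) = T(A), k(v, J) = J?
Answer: -4810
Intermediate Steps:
T(D) = -4 + D (T(D) = (-1 + D) - 3 = -4 + D)
f(A) = -4 + A
R = 37/7 (R = 8 + ((-18 + (-3*(-5) + 4)) - 20)/7 = 8 + ((-18 + (15 + 4)) - 20)/7 = 8 + ((-18 + 19) - 20)/7 = 8 + (1 - 20)/7 = 8 + (⅐)*(-19) = 8 - 19/7 = 37/7 ≈ 5.2857)
((3*f(-5) + 1)*35)*R = ((3*(-4 - 5) + 1)*35)*(37/7) = ((3*(-9) + 1)*35)*(37/7) = ((-27 + 1)*35)*(37/7) = -26*35*(37/7) = -910*37/7 = -4810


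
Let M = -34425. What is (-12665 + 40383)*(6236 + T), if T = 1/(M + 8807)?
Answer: 2214028565573/12809 ≈ 1.7285e+8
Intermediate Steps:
T = -1/25618 (T = 1/(-34425 + 8807) = 1/(-25618) = -1/25618 ≈ -3.9035e-5)
(-12665 + 40383)*(6236 + T) = (-12665 + 40383)*(6236 - 1/25618) = 27718*(159753847/25618) = 2214028565573/12809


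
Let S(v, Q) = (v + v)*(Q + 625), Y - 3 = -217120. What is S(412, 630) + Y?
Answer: 817003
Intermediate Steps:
Y = -217117 (Y = 3 - 217120 = -217117)
S(v, Q) = 2*v*(625 + Q) (S(v, Q) = (2*v)*(625 + Q) = 2*v*(625 + Q))
S(412, 630) + Y = 2*412*(625 + 630) - 217117 = 2*412*1255 - 217117 = 1034120 - 217117 = 817003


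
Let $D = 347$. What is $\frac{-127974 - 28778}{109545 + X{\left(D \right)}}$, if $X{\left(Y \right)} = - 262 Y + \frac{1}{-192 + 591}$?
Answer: $- \frac{31272024}{3716885} \approx -8.4135$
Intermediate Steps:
$X{\left(Y \right)} = \frac{1}{399} - 262 Y$ ($X{\left(Y \right)} = - 262 Y + \frac{1}{399} = \frac{1}{399} - 262 Y$)
$\frac{-127974 - 28778}{109545 + X{\left(D \right)}} = \frac{-127974 - 28778}{109545 + \left(\frac{1}{399} - 90914\right)} = - \frac{156752}{109545 + \left(\frac{1}{399} - 90914\right)} = - \frac{156752}{109545 - \frac{36274685}{399}} = - \frac{156752}{\frac{7433770}{399}} = \left(-156752\right) \frac{399}{7433770} = - \frac{31272024}{3716885}$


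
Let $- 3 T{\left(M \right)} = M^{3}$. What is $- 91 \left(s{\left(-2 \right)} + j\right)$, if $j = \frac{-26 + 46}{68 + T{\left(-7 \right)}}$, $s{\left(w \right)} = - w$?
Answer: $- \frac{105014}{547} \approx -191.98$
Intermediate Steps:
$T{\left(M \right)} = - \frac{M^{3}}{3}$
$j = \frac{60}{547}$ ($j = \frac{-26 + 46}{68 - \frac{\left(-7\right)^{3}}{3}} = \frac{20}{68 - - \frac{343}{3}} = \frac{20}{68 + \frac{343}{3}} = \frac{20}{\frac{547}{3}} = 20 \cdot \frac{3}{547} = \frac{60}{547} \approx 0.10969$)
$- 91 \left(s{\left(-2 \right)} + j\right) = - 91 \left(\left(-1\right) \left(-2\right) + \frac{60}{547}\right) = - 91 \left(2 + \frac{60}{547}\right) = \left(-91\right) \frac{1154}{547} = - \frac{105014}{547}$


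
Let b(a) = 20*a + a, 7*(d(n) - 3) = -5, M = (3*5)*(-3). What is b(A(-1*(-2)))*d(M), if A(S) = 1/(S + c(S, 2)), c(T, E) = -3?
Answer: -48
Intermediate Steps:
M = -45 (M = 15*(-3) = -45)
d(n) = 16/7 (d(n) = 3 + (⅐)*(-5) = 3 - 5/7 = 16/7)
A(S) = 1/(-3 + S) (A(S) = 1/(S - 3) = 1/(-3 + S))
b(a) = 21*a
b(A(-1*(-2)))*d(M) = (21/(-3 - 1*(-2)))*(16/7) = (21/(-3 + 2))*(16/7) = (21/(-1))*(16/7) = (21*(-1))*(16/7) = -21*16/7 = -48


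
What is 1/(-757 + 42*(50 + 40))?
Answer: 1/3023 ≈ 0.00033080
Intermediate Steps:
1/(-757 + 42*(50 + 40)) = 1/(-757 + 42*90) = 1/(-757 + 3780) = 1/3023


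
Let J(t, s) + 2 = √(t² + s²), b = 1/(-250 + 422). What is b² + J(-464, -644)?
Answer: -59167/29584 + 52*√233 ≈ 791.75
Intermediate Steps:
b = 1/172 ≈ 0.0058140
J(t, s) = -2 + √(s² + t²) (J(t, s) = -2 + √(t² + s²) = -2 + √(s² + t²))
b² + J(-464, -644) = (1/172)² + (-2 + √((-644)² + (-464)²)) = 1/29584 + (-2 + √(414736 + 215296)) = 1/29584 + (-2 + √630032) = 1/29584 + (-2 + 52*√233) = -59167/29584 + 52*√233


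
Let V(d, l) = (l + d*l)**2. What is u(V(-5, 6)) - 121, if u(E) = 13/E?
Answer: -69683/576 ≈ -120.98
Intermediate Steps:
u(V(-5, 6)) - 121 = 13/((6**2*(1 - 5)**2)) - 121 = 13/((36*(-4)**2)) - 121 = 13/((36*16)) - 121 = 13/576 - 121 = -69683/576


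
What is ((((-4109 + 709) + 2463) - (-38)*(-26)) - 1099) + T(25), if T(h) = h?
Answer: -2999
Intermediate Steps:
((((-4109 + 709) + 2463) - (-38)*(-26)) - 1099) + T(25) = ((((-4109 + 709) + 2463) - (-38)*(-26)) - 1099) + 25 = (((-3400 + 2463) - 1*988) - 1099) + 25 = ((-937 - 988) - 1099) + 25 = (-1925 - 1099) + 25 = -3024 + 25 = -2999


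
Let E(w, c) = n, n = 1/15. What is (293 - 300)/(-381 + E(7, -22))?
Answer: 105/5714 ≈ 0.018376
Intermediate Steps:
n = 1/15 ≈ 0.066667
E(w, c) = 1/15
(293 - 300)/(-381 + E(7, -22)) = (293 - 300)/(-381 + 1/15) = -7/(-5714/15) = -7*(-15/5714) = 105/5714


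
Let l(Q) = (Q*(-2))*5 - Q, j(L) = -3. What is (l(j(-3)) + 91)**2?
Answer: 15376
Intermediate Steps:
l(Q) = -11*Q (l(Q) = -2*Q*5 - Q = -10*Q - Q = -11*Q)
(l(j(-3)) + 91)**2 = (-11*(-3) + 91)**2 = (33 + 91)**2 = 124**2 = 15376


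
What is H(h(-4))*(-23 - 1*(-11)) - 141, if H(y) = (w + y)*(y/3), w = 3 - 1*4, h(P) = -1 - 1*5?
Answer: -309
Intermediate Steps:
h(P) = -6 (h(P) = -1 - 5 = -6)
w = -1 (w = 3 - 4 = -1)
H(y) = y*(-1 + y)/3 (H(y) = (-1 + y)*(y/3) = y*(-1 + y)/3)
H(h(-4))*(-23 - 1*(-11)) - 141 = ((⅓)*(-6)*(-1 - 6))*(-23 - 1*(-11)) - 141 = ((⅓)*(-6)*(-7))*(-23 + 11) - 141 = 14*(-12) - 141 = -168 - 141 = -309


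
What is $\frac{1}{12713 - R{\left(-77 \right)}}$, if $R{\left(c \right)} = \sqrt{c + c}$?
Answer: $\frac{12713}{161620523} + \frac{i \sqrt{154}}{161620523} \approx 7.866 \cdot 10^{-5} + 7.6783 \cdot 10^{-8} i$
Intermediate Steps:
$R{\left(c \right)} = \sqrt{2} \sqrt{c}$ ($R{\left(c \right)} = \sqrt{2 c} = \sqrt{2} \sqrt{c}$)
$\frac{1}{12713 - R{\left(-77 \right)}} = \frac{1}{12713 - \sqrt{2} \sqrt{-77}} = \frac{1}{12713 - \sqrt{2} i \sqrt{77}} = \frac{1}{12713 - i \sqrt{154}}$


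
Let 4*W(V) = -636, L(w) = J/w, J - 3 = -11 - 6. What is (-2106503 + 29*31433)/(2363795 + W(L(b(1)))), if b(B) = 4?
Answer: -597473/1181818 ≈ -0.50555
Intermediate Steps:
J = -14 (J = 3 + (-11 - 6) = 3 - 17 = -14)
L(w) = -14/w
W(V) = -159 (W(V) = (¼)*(-636) = -159)
(-2106503 + 29*31433)/(2363795 + W(L(b(1)))) = (-2106503 + 29*31433)/(2363795 - 159) = (-2106503 + 911557)/2363636 = -1194946*1/2363636 = -597473/1181818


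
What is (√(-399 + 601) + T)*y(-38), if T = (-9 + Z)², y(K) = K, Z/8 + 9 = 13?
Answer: -20102 - 38*√202 ≈ -20642.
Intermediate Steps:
Z = 32 (Z = -72 + 8*13 = -72 + 104 = 32)
T = 529 (T = (-9 + 32)² = 23² = 529)
(√(-399 + 601) + T)*y(-38) = (√(-399 + 601) + 529)*(-38) = (√202 + 529)*(-38) = (529 + √202)*(-38) = -20102 - 38*√202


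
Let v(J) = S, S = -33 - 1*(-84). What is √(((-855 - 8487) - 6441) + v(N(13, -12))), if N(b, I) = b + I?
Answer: 6*I*√437 ≈ 125.43*I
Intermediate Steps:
N(b, I) = I + b
S = 51 (S = -33 + 84 = 51)
v(J) = 51
√(((-855 - 8487) - 6441) + v(N(13, -12))) = √(((-855 - 8487) - 6441) + 51) = √((-9342 - 6441) + 51) = √(-15783 + 51) = √(-15732) = 6*I*√437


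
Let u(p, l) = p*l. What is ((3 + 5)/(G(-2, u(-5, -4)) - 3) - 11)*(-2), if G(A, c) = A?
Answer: 126/5 ≈ 25.200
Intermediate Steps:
u(p, l) = l*p
((3 + 5)/(G(-2, u(-5, -4)) - 3) - 11)*(-2) = ((3 + 5)/(-2 - 3) - 11)*(-2) = (8/(-5) - 11)*(-2) = (8*(-⅕) - 11)*(-2) = (-8/5 - 11)*(-2) = -63/5*(-2) = 126/5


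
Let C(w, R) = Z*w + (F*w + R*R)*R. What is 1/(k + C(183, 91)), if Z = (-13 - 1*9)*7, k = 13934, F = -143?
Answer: -1/1642056 ≈ -6.0899e-7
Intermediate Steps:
Z = -154 (Z = (-13 - 9)*7 = -22*7 = -154)
C(w, R) = -154*w + R*(R² - 143*w) (C(w, R) = -154*w + (-143*w + R*R)*R = -154*w + (-143*w + R²)*R = -154*w + (R² - 143*w)*R = -154*w + R*(R² - 143*w))
1/(k + C(183, 91)) = 1/(13934 + (91³ - 154*183 - 143*91*183)) = 1/(13934 + (753571 - 28182 - 2381379)) = 1/(13934 - 1655990) = 1/(-1642056) = -1/1642056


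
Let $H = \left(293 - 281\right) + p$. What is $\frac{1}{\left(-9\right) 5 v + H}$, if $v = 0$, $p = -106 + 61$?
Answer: $- \frac{1}{33} \approx -0.030303$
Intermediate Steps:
$p = -45$
$H = -33$ ($H = \left(293 - 281\right) - 45 = 12 - 45 = -33$)
$\frac{1}{\left(-9\right) 5 v + H} = \frac{1}{\left(-9\right) 5 \cdot 0 - 33} = \frac{1}{\left(-45\right) 0 - 33} = \frac{1}{0 - 33} = \frac{1}{-33} = - \frac{1}{33}$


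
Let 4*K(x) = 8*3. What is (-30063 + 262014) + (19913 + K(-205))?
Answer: 251870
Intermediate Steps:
K(x) = 6 (K(x) = (8*3)/4 = (¼)*24 = 6)
(-30063 + 262014) + (19913 + K(-205)) = (-30063 + 262014) + (19913 + 6) = 231951 + 19919 = 251870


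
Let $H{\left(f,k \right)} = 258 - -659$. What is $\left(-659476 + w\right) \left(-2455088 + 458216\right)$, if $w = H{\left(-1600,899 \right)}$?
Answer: $1315058027448$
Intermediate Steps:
$H{\left(f,k \right)} = 917$ ($H{\left(f,k \right)} = 258 + 659 = 917$)
$w = 917$
$\left(-659476 + w\right) \left(-2455088 + 458216\right) = \left(-659476 + 917\right) \left(-2455088 + 458216\right) = \left(-658559\right) \left(-1996872\right) = 1315058027448$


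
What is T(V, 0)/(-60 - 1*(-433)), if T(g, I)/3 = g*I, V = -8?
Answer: 0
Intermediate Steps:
T(g, I) = 3*I*g (T(g, I) = 3*(g*I) = 3*(I*g) = 3*I*g)
T(V, 0)/(-60 - 1*(-433)) = (3*0*(-8))/(-60 - 1*(-433)) = 0/(-60 + 433) = 0/373 = 0*(1/373) = 0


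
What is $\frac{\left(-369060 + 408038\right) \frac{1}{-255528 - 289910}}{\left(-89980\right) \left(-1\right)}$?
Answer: $- \frac{19489}{24539255620} \approx -7.942 \cdot 10^{-7}$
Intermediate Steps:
$\frac{\left(-369060 + 408038\right) \frac{1}{-255528 - 289910}}{\left(-89980\right) \left(-1\right)} = \frac{38978 \frac{1}{-545438}}{89980} = 38978 \left(- \frac{1}{545438}\right) \frac{1}{89980} = \left(- \frac{19489}{272719}\right) \frac{1}{89980} = - \frac{19489}{24539255620}$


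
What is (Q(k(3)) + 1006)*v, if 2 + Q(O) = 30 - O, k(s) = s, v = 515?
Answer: 530965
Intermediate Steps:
Q(O) = 28 - O (Q(O) = -2 + (30 - O) = 28 - O)
(Q(k(3)) + 1006)*v = ((28 - 1*3) + 1006)*515 = ((28 - 3) + 1006)*515 = (25 + 1006)*515 = 1031*515 = 530965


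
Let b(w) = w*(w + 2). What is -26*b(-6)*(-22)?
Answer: 13728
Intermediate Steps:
b(w) = w*(2 + w)
-26*b(-6)*(-22) = -(-156)*(2 - 6)*(-22) = -(-156)*(-4)*(-22) = -26*24*(-22) = -624*(-22) = 13728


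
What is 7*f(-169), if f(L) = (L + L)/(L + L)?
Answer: 7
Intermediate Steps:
f(L) = 1 (f(L) = (2*L)/((2*L)) = (2*L)*(1/(2*L)) = 1)
7*f(-169) = 7*1 = 7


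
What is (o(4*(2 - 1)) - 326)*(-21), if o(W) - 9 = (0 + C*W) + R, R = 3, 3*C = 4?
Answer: 6482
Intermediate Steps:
C = 4/3 (C = (⅓)*4 = 4/3 ≈ 1.3333)
o(W) = 12 + 4*W/3 (o(W) = 9 + ((0 + 4*W/3) + 3) = 9 + (4*W/3 + 3) = 9 + (3 + 4*W/3) = 12 + 4*W/3)
(o(4*(2 - 1)) - 326)*(-21) = ((12 + 4*(4*(2 - 1))/3) - 326)*(-21) = ((12 + 4*(4*1)/3) - 326)*(-21) = ((12 + (4/3)*4) - 326)*(-21) = ((12 + 16/3) - 326)*(-21) = (52/3 - 326)*(-21) = -926/3*(-21) = 6482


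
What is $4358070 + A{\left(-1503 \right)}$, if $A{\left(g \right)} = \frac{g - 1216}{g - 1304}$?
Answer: $\frac{12233105209}{2807} \approx 4.3581 \cdot 10^{6}$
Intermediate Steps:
$A{\left(g \right)} = \frac{-1216 + g}{-1304 + g}$ ($A{\left(g \right)} = \frac{g - 1216}{-1304 + g} = \frac{-1216 + g}{-1304 + g}$)
$4358070 + A{\left(-1503 \right)} = 4358070 + \frac{-1216 - 1503}{-1304 - 1503} = 4358070 + \frac{1}{-2807} \left(-2719\right) = 4358070 - - \frac{2719}{2807} = 4358070 + \frac{2719}{2807} = \frac{12233105209}{2807}$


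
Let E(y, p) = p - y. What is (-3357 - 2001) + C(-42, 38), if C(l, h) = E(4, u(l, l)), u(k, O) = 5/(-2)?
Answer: -10729/2 ≈ -5364.5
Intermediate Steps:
u(k, O) = -5/2 (u(k, O) = 5*(-½) = -5/2)
C(l, h) = -13/2 (C(l, h) = -5/2 - 1*4 = -5/2 - 4 = -13/2)
(-3357 - 2001) + C(-42, 38) = (-3357 - 2001) - 13/2 = -5358 - 13/2 = -10729/2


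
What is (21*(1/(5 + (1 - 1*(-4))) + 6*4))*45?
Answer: 45549/2 ≈ 22775.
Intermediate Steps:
(21*(1/(5 + (1 - 1*(-4))) + 6*4))*45 = (21*(1/(5 + (1 + 4)) + 24))*45 = (21*(1/(5 + 5) + 24))*45 = (21*(1/10 + 24))*45 = (21*(241/10))*45 = (5061/10)*45 = 45549/2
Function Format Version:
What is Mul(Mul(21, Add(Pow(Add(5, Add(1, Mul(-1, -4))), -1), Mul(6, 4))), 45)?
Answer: Rational(45549, 2) ≈ 22775.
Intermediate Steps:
Mul(Mul(21, Add(Pow(Add(5, Add(1, Mul(-1, -4))), -1), Mul(6, 4))), 45) = Mul(Mul(21, Add(Pow(Add(5, Add(1, 4)), -1), 24)), 45) = Mul(Mul(21, Add(Pow(Add(5, 5), -1), 24)), 45) = Mul(Mul(21, Add(Pow(10, -1), 24)), 45) = Mul(Mul(21, Add(Rational(1, 10), 24)), 45) = Mul(Mul(21, Rational(241, 10)), 45) = Mul(Rational(5061, 10), 45) = Rational(45549, 2)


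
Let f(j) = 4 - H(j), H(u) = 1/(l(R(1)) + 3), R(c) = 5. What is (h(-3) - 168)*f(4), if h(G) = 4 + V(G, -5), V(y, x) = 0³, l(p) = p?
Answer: -1271/2 ≈ -635.50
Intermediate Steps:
V(y, x) = 0
H(u) = ⅛ (H(u) = 1/(5 + 3) = 1/8 = ⅛)
h(G) = 4 (h(G) = 4 + 0 = 4)
f(j) = 31/8 (f(j) = 4 - 1*⅛ = 4 - ⅛ = 31/8)
(h(-3) - 168)*f(4) = (4 - 168)*(31/8) = -164*31/8 = -1271/2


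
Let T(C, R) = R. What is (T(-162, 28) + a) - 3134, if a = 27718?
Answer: 24612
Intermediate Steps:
(T(-162, 28) + a) - 3134 = (28 + 27718) - 3134 = 27746 - 3134 = 24612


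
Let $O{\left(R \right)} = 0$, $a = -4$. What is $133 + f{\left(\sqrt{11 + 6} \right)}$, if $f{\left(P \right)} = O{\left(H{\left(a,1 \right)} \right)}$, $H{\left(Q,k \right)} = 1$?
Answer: $133$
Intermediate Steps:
$f{\left(P \right)} = 0$
$133 + f{\left(\sqrt{11 + 6} \right)} = 133 + 0 = 133$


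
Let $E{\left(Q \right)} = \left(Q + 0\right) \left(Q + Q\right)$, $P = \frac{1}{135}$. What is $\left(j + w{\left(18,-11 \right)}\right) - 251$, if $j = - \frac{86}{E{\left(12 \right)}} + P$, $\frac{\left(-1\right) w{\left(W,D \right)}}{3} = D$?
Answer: $- \frac{471509}{2160} \approx -218.29$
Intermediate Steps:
$P = \frac{1}{135} \approx 0.0074074$
$w{\left(W,D \right)} = - 3 D$
$E{\left(Q \right)} = 2 Q^{2}$ ($E{\left(Q \right)} = Q 2 Q = 2 Q^{2}$)
$j = - \frac{629}{2160}$ ($j = - \frac{86}{2 \cdot 12^{2}} + \frac{1}{135} = - \frac{86}{2 \cdot 144} + \frac{1}{135} = - \frac{86}{288} + \frac{1}{135} = \left(-86\right) \frac{1}{288} + \frac{1}{135} = - \frac{43}{144} + \frac{1}{135} = - \frac{629}{2160} \approx -0.2912$)
$\left(j + w{\left(18,-11 \right)}\right) - 251 = \left(- \frac{629}{2160} - -33\right) - 251 = \left(- \frac{629}{2160} + 33\right) - 251 = \frac{70651}{2160} - 251 = - \frac{471509}{2160}$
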